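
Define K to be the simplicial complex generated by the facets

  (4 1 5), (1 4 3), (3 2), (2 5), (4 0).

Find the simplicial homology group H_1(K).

We work with the vertex ordering 0 < 1 < 2 < 3 < 4 < 5. The simplices of K, each written with vertices in increasing order, are:

  0-simplices (6): [0], [1], [2], [3], [4], [5]
  1-simplices (8): [0,4], [1,3], [1,4], [1,5], [2,3], [2,5], [3,4], [4,5]
  2-simplices (2): [1,3,4], [1,4,5]

Hence C_0 ≅ Z^6, C_1 ≅ Z^8, C_2 ≅ Z^2.

The boundary map ∂_1: C_1 → C_0 sends each edge [p,q] (with p < q) to q − p.
As a 6×8 matrix over Z this has rank 5, with invariant factors (1,1,1,1,1).

The boundary map ∂_2: C_2 → C_1 maps a triangle to the signed sum of its edges. For instance
  ∂[1,4,5] = [4,5] − [1,5] + [1,4],
  ∂[1,3,4] = [3,4] − [1,4] + [1,3].
As a 8×2 matrix over Z this has rank 2, with invariant factors (1,1).

Reading off H_k = ker ∂_k / im ∂_{k+1}:

  H_1: rank ker ∂_1 − rank ∂_2 = (8 − 5) − 2 = 1, and the invariant factors of ∂_2 are all 1, so H_1 ≅ Z.

H_1 = Z.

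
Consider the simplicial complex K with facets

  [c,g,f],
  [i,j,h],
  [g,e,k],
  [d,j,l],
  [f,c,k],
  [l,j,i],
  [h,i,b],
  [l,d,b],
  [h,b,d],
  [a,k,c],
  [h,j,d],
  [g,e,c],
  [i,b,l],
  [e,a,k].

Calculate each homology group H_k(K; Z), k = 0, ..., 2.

Take the total order a < b < c < d < e < f < g < h < i < j < k < l on the vertex set. Then K (dimension 2) consists of the simplices:

  0-simplices (12): a, b, c, d, e, f, g, h, i, j, k, l
  1-simplices (24): ac, ae, ak, bd, bh, bi, bl, ce, cf, cg, ck, dh, dj, dl, eg, ek, fg, fk, gk, hi, hj, ij, il, jl
  2-simplices (14): ack, aek, bdh, bdl, bhi, bil, ceg, cfg, cfk, dhj, djl, egk, hij, ijl

so the chain groups are C_0 ≅ Z^12, C_1 ≅ Z^24, C_2 ≅ Z^14.

The boundary map ∂_1: C_1 → C_0 is given by ∂[p,q] = [q] − [p]. For instance
  ∂dl = l − d.
This gives a 12×24 integer matrix of rank 10; reducing to Smith normal form yields diagonal entries (1,1,1,1,1,1,1,1,1,1).

Boundary ∂_2: C_2 → C_1 maps a triangle to the signed sum of its edges. For instance
  ∂bhi = hi − bi + bh,
  ∂dhj = hj − dj + dh.
The resulting 24×14 matrix has rank 13, and its Smith normal form has invariant factors (1,1,1,1,1,1,1,1,1,1,1,1,1).

From H_k ≅ ker(∂_k) / im(∂_{k+1}) we obtain:

  H_0: rank C_0 − rank ∂_1 = 12 − 10 = 2, and the invariant factors of ∂_1 are all 1, so H_0 ≅ Z^2.
  H_1: rank ker ∂_1 − rank ∂_2 = (24 − 10) − 13 = 1, and the invariant factors of ∂_2 are all 1, so H_1 ≅ Z.
  H_2: rank ker ∂_2 − rank ∂_3 = (14 − 13) − 0 = 1, and there is no ∂_3, so H_2 ≅ Z.

As a check, the Euler characteristic is 12 − 24 + 14 = 2, which agrees with 2 − 1 + 1 = 2.

H_0 = Z^2,  H_1 = Z,  H_2 = Z.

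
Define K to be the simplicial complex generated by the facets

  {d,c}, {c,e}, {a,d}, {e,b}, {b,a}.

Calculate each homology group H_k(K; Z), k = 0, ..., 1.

H_0 = Z,  H_1 = Z.

Order the vertices as a < b < c < d < e. Listing each simplex with vertices in this order, K has dimension 1 with simplices:

  0-simplices (5): a, b, c, d, e
  1-simplices (5): ab, ad, be, cd, ce

so the chain groups are C_0 ≅ Z^5, C_1 ≅ Z^5.

Boundary ∂_1: C_1 → C_0 sends each edge [p,q] (with p < q) to q − p.
This gives a 5×5 integer matrix of rank 4; reducing to Smith normal form yields diagonal entries (1,1,1,1).

Computing H_k = (kernel of ∂_k) / (image of ∂_{k+1}):

  H_0: rank C_0 − rank ∂_1 = 5 − 4 = 1, and the invariant factors of ∂_1 are all 1, so H_0 = Z.
  H_1: rank ker ∂_1 − rank ∂_2 = (5 − 4) − 0 = 1, and there is no ∂_2, so H_1 = Z.

(K is a triangulation of the circle S^1.)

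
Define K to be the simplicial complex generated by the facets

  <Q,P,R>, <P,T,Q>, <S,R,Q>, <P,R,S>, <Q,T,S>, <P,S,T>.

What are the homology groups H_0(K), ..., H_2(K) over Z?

Order the vertices as P < Q < R < S < T. Listing each simplex with vertices in this order, K has dimension 2 with simplices:

  0-simplices (5): P, Q, R, S, T
  1-simplices (9): PQ, PR, PS, PT, QR, QS, QT, RS, ST
  2-simplices (6): PQR, PQT, PRS, PST, QRS, QST

Hence C_0 ≅ Z^5, C_1 ≅ Z^9, C_2 ≅ Z^6.

Boundary ∂_1: C_1 → C_0 maps an edge to its endpoints' difference, ∂[p,q] = q − p.
The resulting 5×9 matrix has rank 4, and its Smith normal form has invariant factors (1,1,1,1).

Boundary ∂_2: C_2 → C_1 sends each 2-simplex [p,q,r] to [q,r] − [p,r] + [p,q]. For instance
  ∂PQR = QR − PR + PQ,
  ∂QRS = RS − QS + QR.
This gives a 9×6 integer matrix of rank 5; reducing to Smith normal form yields diagonal entries (1,1,1,1,1).

From H_k ≅ ker(∂_k) / im(∂_{k+1}) we obtain:

  H_0: rank C_0 − rank ∂_1 = 5 − 4 = 1, and the invariant factors of ∂_1 are all 1, so H_0 = Z.
  H_1: rank ker ∂_1 − rank ∂_2 = (9 − 4) − 5 = 0, and the invariant factors of ∂_2 are all 1, so H_1 = 0.
  H_2: rank ker ∂_2 − rank ∂_3 = (6 − 5) − 0 = 1, and there is no ∂_3, so H_2 = Z.

As a check, the Euler characteristic is 5 − 9 + 6 = 2, which agrees with 1 − 0 + 1 = 2.

H_0 = Z,  H_1 = 0,  H_2 = Z.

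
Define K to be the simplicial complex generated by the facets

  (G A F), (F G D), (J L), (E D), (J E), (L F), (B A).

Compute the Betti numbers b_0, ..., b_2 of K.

Order the vertices as A < B < D < E < F < G < J < L. Listing each simplex with vertices in this order, K has dimension 2 with simplices:

  0-simplices (8): A, B, D, E, F, G, J, L
  1-simplices (10): AB, AF, AG, DE, DF, DG, EJ, FG, FL, JL
  2-simplices (2): AFG, DFG

giving chain groups C_0 ≅ Z^8, C_1 ≅ Z^10, C_2 ≅ Z^2.

∂_1: C_1 → C_0 maps an edge to its endpoints' difference, ∂[p,q] = q − p. For instance
  ∂DE = E − D.
The 8×10 boundary matrix has rank 7 and Smith normal form diag(1,1,1,1,1,1,1).

The boundary map ∂_2: C_2 → C_1 acts by ∂[p,q,r] = [q,r] − [p,r] + [p,q]. For instance
  ∂AFG = FG − AG + AF,
  ∂DFG = FG − DG + DF.
This gives a 10×2 integer matrix of rank 2; reducing to Smith normal form yields diagonal entries (1,1).

From H_k ≅ ker(∂_k) / im(∂_{k+1}) we obtain:

  H_0: rank C_0 − rank ∂_1 = 8 − 7 = 1, and the invariant factors of ∂_1 are all 1, so H_0 = Z.
  H_1: rank ker ∂_1 − rank ∂_2 = (10 − 7) − 2 = 1, and the invariant factors of ∂_2 are all 1, so H_1 = Z.
  H_2: rank ker ∂_2 − rank ∂_3 = (2 − 2) − 0 = 0, and there is no ∂_3, so H_2 = 0.

Hence the Betti numbers are b_0 = 1, b_1 = 1, b_2 = 0.

b_0 = 1, b_1 = 1, b_2 = 0.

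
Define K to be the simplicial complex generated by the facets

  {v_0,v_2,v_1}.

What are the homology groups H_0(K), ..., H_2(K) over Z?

H_0 ≅ Z,  H_1 = 0,  H_2 = 0.

K has 3 vertices, 3 edges, 1 triangle.
rank ∂_0 = 0, rank ∂_1 = 2 ⇒ b_0 = 3 − 0 − 2 = 1; all invariant factors of ∂_1 are 1 so no torsion. So H_0 = Z.
rank ∂_1 = 2, rank ∂_2 = 1 ⇒ b_1 = 3 − 2 − 1 = 0; all invariant factors of ∂_2 are 1 so no torsion. So H_1 = 0.
rank ∂_2 = 1, rank ∂_3 = 0 ⇒ b_2 = 1 − 1 − 0 = 0. So H_2 = 0.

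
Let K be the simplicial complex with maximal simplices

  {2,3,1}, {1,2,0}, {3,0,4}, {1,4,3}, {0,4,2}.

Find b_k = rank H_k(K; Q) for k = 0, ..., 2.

b_0 = 1, b_1 = 1, b_2 = 0.

We work with the vertex ordering 0 < 1 < 2 < 3 < 4. The simplices of K, each written with vertices in increasing order, are:

  0-simplices (5): [0], [1], [2], [3], [4]
  1-simplices (10): [0,1], [0,2], [0,3], [0,4], [1,2], [1,3], [1,4], [2,3], [2,4], [3,4]
  2-simplices (5): [0,1,2], [0,2,4], [0,3,4], [1,2,3], [1,3,4]

Hence C_0 ≅ Z^5, C_1 ≅ Z^10, C_2 ≅ Z^5.

Boundary ∂_1: C_1 → C_0 is given by ∂[p,q] = [q] − [p].
This gives a 5×10 integer matrix of rank 4; reducing to Smith normal form yields diagonal entries (1,1,1,1).

The boundary map ∂_2: C_2 → C_1 maps a triangle to the signed sum of its edges. For instance
  ∂[0,1,2] = [1,2] − [0,2] + [0,1],
  ∂[0,2,4] = [2,4] − [0,4] + [0,2].
As a 10×5 matrix over Z this has rank 5, with invariant factors (1,1,1,1,1).

Reading off H_k = ker ∂_k / im ∂_{k+1}:

  H_0: rank C_0 − rank ∂_1 = 5 − 4 = 1, and the invariant factors of ∂_1 are all 1, so H_0 = Z.
  H_1: rank ker ∂_1 − rank ∂_2 = (10 − 4) − 5 = 1, and the invariant factors of ∂_2 are all 1, so H_1 = Z.
  H_2: rank ker ∂_2 − rank ∂_3 = (5 − 5) − 0 = 0, and there is no ∂_3, so H_2 = 0.

As a check, the Euler characteristic is 5 − 10 + 5 = 0, which agrees with 1 − 1 + 0 = 0.
(K is a triangulation of the Möbius band.)

Hence the Betti numbers are b_0 = 1, b_1 = 1, b_2 = 0.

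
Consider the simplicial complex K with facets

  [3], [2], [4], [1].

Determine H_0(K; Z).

Fix the vertex order 1 < 2 < 3 < 4 and write every simplex with vertices in increasing order. Then dim K = 0 and the simplices of K are:

  0-simplices (4): [1], [2], [3], [4]

so the chain groups are C_0 ≅ Z^4.

Now H_k = ker ∂_k / im ∂_{k+1}, so:

  H_0: rank C_0 − rank ∂_1 = 4 − 0 = 4, and there is no ∂_1, so H_0 ≅ Z^4.

H_0 ≅ Z^4.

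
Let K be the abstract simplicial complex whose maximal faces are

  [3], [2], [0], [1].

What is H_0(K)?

Order the vertices as 0 < 1 < 2 < 3. Listing each simplex with vertices in this order, K has dimension 0 with simplices:

  0-simplices (4): [0], [1], [2], [3]

Hence C_0 ≅ Z^4.

Now H_k = ker ∂_k / im ∂_{k+1}, so:

  H_0: rank C_0 − rank ∂_1 = 4 − 0 = 4, and there is no ∂_1, so H_0 ≅ Z^4.

H_0 = Z^4.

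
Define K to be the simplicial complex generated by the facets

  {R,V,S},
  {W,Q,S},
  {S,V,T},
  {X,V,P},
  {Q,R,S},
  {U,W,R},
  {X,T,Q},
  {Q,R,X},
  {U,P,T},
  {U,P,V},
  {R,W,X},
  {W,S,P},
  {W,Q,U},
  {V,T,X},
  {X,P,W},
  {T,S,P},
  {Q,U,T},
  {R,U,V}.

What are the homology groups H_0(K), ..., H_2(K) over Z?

H_0 ≅ Z,  H_1 ≅ Z ⊕ Z/2,  H_2 = 0.

Take the total order P < Q < R < S < T < U < V < W < X on the vertex set. Then K (dimension 2) consists of the simplices:

  0-simplices (9): P, Q, R, S, T, U, V, W, X
  1-simplices (27): PS, PT, PU, PV, PW, PX, QR, QS, QT, QU, QW, QX, RS, RU, RV, RW, RX, ST, SV, SW, TU, TV, TX, UV, UW, VX, WX
  2-simplices (18): PST, PSW, PTU, PUV, PVX, PWX, QRS, QRX, QSW, QTU, QTX, QUW, RSV, RUV, RUW, RWX, STV, TVX

Hence C_0 ≅ Z^9, C_1 ≅ Z^27, C_2 ≅ Z^18.

The boundary map ∂_1: C_1 → C_0 maps an edge to its endpoints' difference, ∂[p,q] = q − p. For instance
  ∂SV = V − S.
This gives a 9×27 integer matrix of rank 8; reducing to Smith normal form yields diagonal entries (1,1,1,1,1,1,1,1).

∂_2: C_2 → C_1 maps a triangle to the signed sum of its edges. For instance
  ∂STV = TV − SV + ST,
  ∂PST = ST − PT + PS.
As a 27×18 matrix over Z this has rank 18, with invariant factors (1,1,1,1,1,1,1,1,1,1,1,1,1,1,1,1,1,2).

From H_k ≅ ker(∂_k) / im(∂_{k+1}) we obtain:

  H_0: rank C_0 − rank ∂_1 = 9 − 8 = 1, and the invariant factors of ∂_1 are all 1, so H_0 = Z.
  H_1: rank ker ∂_1 − rank ∂_2 = (27 − 8) − 18 = 1, and ∂_2 has invariant factor 2 > 1, so H_1 = Z ⊕ Z/2.
  H_2: rank ker ∂_2 − rank ∂_3 = (18 − 18) − 0 = 0, and there is no ∂_3, so H_2 = 0.

As a check, the Euler characteristic is 9 − 27 + 18 = 0, which agrees with 1 − 1 + 0 = 0.
(K is a triangulation of the Klein bottle.)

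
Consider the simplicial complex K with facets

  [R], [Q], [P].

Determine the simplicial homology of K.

Fix the vertex order P < Q < R and write every simplex with vertices in increasing order. Then dim K = 0 and the simplices of K are:

  0-simplices (3): P, Q, R

giving chain groups C_0 ≅ Z^3.

From H_k ≅ ker(∂_k) / im(∂_{k+1}) we obtain:

  H_0: rank C_0 − rank ∂_1 = 3 − 0 = 3, and there is no ∂_1, so H_0 ≅ Z^3.

(K is a triangulation of a set of 3 points.)

H_0 ≅ Z^3.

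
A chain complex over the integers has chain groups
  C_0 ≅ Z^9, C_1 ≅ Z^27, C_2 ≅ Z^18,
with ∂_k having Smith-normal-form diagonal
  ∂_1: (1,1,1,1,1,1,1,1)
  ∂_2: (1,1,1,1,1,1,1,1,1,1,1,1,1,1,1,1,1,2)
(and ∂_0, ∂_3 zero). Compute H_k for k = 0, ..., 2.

H_0: b_0 = 9 − 0 − 8 = 1; torsion from ∂_1 factors > 1: none. So H_0 = Z.
H_1: b_1 = 27 − 8 − 18 = 1; torsion from ∂_2 factors > 1: [2]. So H_1 = Z ⊕ Z/2Z.
H_2: b_2 = 18 − 18 − 0 = 0; torsion from ∂_3 factors > 1: none. So H_2 = 0.

H_0 = Z,  H_1 = Z ⊕ Z/2Z,  H_2 = 0.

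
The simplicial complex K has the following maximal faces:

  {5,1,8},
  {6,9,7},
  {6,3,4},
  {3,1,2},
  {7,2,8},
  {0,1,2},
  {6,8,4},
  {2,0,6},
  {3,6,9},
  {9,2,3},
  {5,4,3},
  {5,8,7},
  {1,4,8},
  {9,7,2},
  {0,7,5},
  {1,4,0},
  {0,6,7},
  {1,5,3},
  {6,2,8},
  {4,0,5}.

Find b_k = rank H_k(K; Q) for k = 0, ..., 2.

Take the total order 0 < 1 < 2 < 3 < 4 < 5 < 6 < 7 < 8 < 9 on the vertex set. Then K (dimension 2) consists of the simplices:

  0-simplices (10): [0], [1], [2], [3], [4], [5], [6], [7], [8], [9]
  1-simplices (30): (30 of them)
  2-simplices (20): (20 of them)

Hence C_0 ≅ Z^10, C_1 ≅ Z^30, C_2 ≅ Z^20.

Boundary ∂_1: C_1 → C_0 is given by ∂[p,q] = [q] − [p]. For instance
  ∂[3,6] = [6] − [3].
This gives a 10×30 integer matrix of rank 9; reducing to Smith normal form yields diagonal entries (1,1,1,1,1,1,1,1,1).

∂_2: C_2 → C_1 sends each 2-simplex [p,q,r] to [q,r] − [p,r] + [p,q]. For instance
  ∂[0,1,4] = [1,4] − [0,4] + [0,1],
  ∂[2,7,9] = [7,9] − [2,9] + [2,7].
As a 30×20 matrix over Z this has rank 20, with invariant factors (1,1,1,1,1,1,1,1,1,1,1,1,1,1,1,1,1,1,1,2).

Reading off H_k = ker ∂_k / im ∂_{k+1}:

  H_0: rank C_0 − rank ∂_1 = 10 − 9 = 1, and the invariant factors of ∂_1 are all 1, so H_0 = Z.
  H_1: rank ker ∂_1 − rank ∂_2 = (30 − 9) − 20 = 1, and ∂_2 has invariant factor 2 > 1, so H_1 = Z ⊕ Z_2.
  H_2: rank ker ∂_2 − rank ∂_3 = (20 − 20) − 0 = 0, and there is no ∂_3, so H_2 = 0.

As a check, the Euler characteristic is 10 − 30 + 20 = 0, which agrees with 1 − 1 + 0 = 0.

Hence the Betti numbers are b_0 = 1, b_1 = 1, b_2 = 0.

b_0 = 1, b_1 = 1, b_2 = 0.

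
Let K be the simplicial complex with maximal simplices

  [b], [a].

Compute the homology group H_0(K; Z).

H_0 = Z^2.

Fix the vertex order a < b and write every simplex with vertices in increasing order. Then dim K = 0 and the simplices of K are:

  0-simplices (2): a, b

giving chain groups C_0 ≅ Z^2.

Reading off H_k = ker ∂_k / im ∂_{k+1}:

  H_0: rank C_0 − rank ∂_1 = 2 − 0 = 2, and there is no ∂_1, so H_0 ≅ Z^2.

(K is a triangulation of a set of 2 points.)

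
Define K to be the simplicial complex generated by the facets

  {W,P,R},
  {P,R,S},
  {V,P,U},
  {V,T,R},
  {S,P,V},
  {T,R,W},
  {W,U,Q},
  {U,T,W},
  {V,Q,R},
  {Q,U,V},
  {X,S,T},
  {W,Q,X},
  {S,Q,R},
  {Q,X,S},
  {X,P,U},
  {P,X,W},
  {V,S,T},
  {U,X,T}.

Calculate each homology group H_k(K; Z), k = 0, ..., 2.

H_0 ≅ Z,  H_1 ≅ Z × Z/2,  H_2 = 0.

Order the vertices as P < Q < R < S < T < U < V < W < X. Listing each simplex with vertices in this order, K has dimension 2 with simplices:

  0-simplices (9): P, Q, R, S, T, U, V, W, X
  1-simplices (27): PR, PS, PU, PV, PW, PX, QR, QS, QU, QV, QW, QX, RS, RT, RV, RW, ST, SV, SX, TU, TV, TW, TX, UV, UW, UX, WX
  2-simplices (18): PRS, PRW, PSV, PUV, PUX, PWX, QRS, QRV, QSX, QUV, QUW, QWX, RTV, RTW, STV, STX, TUW, TUX

Hence C_0 ≅ Z^9, C_1 ≅ Z^27, C_2 ≅ Z^18.

∂_1: C_1 → C_0 maps an edge to its endpoints' difference, ∂[p,q] = q − p. For instance
  ∂UV = V − U.
The resulting 9×27 matrix has rank 8, and its Smith normal form has invariant factors (1,1,1,1,1,1,1,1).

∂_2: C_2 → C_1 sends each 2-simplex [p,q,r] to [q,r] − [p,r] + [p,q]. For instance
  ∂PWX = WX − PX + PW,
  ∂QRV = RV − QV + QR.
The 27×18 boundary matrix has rank 18 and Smith normal form diag(1,1,1,1,1,1,1,1,1,1,1,1,1,1,1,1,1,2).

Reading off H_k = ker ∂_k / im ∂_{k+1}:

  H_0: rank C_0 − rank ∂_1 = 9 − 8 = 1, and the invariant factors of ∂_1 are all 1, so H_0 = Z.
  H_1: rank ker ∂_1 − rank ∂_2 = (27 − 8) − 18 = 1, and ∂_2 has invariant factor 2 > 1, so H_1 = Z × Z/2.
  H_2: rank ker ∂_2 − rank ∂_3 = (18 − 18) − 0 = 0, and there is no ∂_3, so H_2 = 0.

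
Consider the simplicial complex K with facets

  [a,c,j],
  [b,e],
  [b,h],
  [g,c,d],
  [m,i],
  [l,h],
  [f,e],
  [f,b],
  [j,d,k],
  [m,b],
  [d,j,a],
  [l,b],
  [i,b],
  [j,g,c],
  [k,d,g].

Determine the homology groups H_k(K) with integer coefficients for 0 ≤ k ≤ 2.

H_0 ≅ Z^2,  H_1 ≅ Z^4,  H_2 = 0.

Take the total order a < b < c < d < e < f < g < h < i < j < k < l < m on the vertex set. Then K (dimension 2) consists of the simplices:

  0-simplices (13): a, b, c, d, e, f, g, h, i, j, k, l, m
  1-simplices (21): ac, ad, aj, be, bf, bh, bi, bl, bm, cd, cg, cj, dg, dj, dk, ef, gj, gk, hl, im, jk
  2-simplices (6): acj, adj, cdg, cgj, dgk, djk

so the chain groups are C_0 ≅ Z^13, C_1 ≅ Z^21, C_2 ≅ Z^6.

∂_1: C_1 → C_0 is given by ∂[p,q] = [q] − [p]. For instance
  ∂bi = i − b.
As a 13×21 matrix over Z this has rank 11, with invariant factors (1,1,1,1,1,1,1,1,1,1,1).

The boundary map ∂_2: C_2 → C_1 maps a triangle to the signed sum of its edges. For instance
  ∂dgk = gk − dk + dg,
  ∂djk = jk − dk + dj.
The resulting 21×6 matrix has rank 6, and its Smith normal form has invariant factors (1,1,1,1,1,1).

Now H_k = ker ∂_k / im ∂_{k+1}, so:

  H_0: rank C_0 − rank ∂_1 = 13 − 11 = 2, and the invariant factors of ∂_1 are all 1, so H_0 = Z^2.
  H_1: rank ker ∂_1 − rank ∂_2 = (21 − 11) − 6 = 4, and the invariant factors of ∂_2 are all 1, so H_1 = Z^4.
  H_2: rank ker ∂_2 − rank ∂_3 = (6 − 6) − 0 = 0, and there is no ∂_3, so H_2 = 0.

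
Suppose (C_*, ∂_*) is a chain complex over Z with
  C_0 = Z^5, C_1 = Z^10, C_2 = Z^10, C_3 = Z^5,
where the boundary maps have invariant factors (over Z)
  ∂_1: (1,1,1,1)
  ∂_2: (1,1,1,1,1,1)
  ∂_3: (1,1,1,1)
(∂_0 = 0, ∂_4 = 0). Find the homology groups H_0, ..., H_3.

H_0: b_0 = 5 − 0 − 4 = 1; torsion from ∂_1 factors > 1: none. So H_0 ≅ Z.
H_1: b_1 = 10 − 4 − 6 = 0; torsion from ∂_2 factors > 1: none. So H_1 ≅ 0.
H_2: b_2 = 10 − 6 − 4 = 0; torsion from ∂_3 factors > 1: none. So H_2 ≅ 0.
H_3: b_3 = 5 − 4 − 0 = 1; torsion from ∂_4 factors > 1: none. So H_3 ≅ Z.

H_0 ≅ Z,  H_1 = 0,  H_2 = 0,  H_3 ≅ Z.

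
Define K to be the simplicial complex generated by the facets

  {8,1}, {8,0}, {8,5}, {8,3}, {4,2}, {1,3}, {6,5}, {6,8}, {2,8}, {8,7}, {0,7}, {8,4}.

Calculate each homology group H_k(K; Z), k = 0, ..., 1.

H_0 = Z,  H_1 = Z^4.

K has 9 vertices, 12 edges.
rank ∂_0 = 0, rank ∂_1 = 8 ⇒ b_0 = 9 − 0 − 8 = 1; all invariant factors of ∂_1 are 1 so no torsion. So H_0 = Z.
rank ∂_1 = 8, rank ∂_2 = 0 ⇒ b_1 = 12 − 8 − 0 = 4. So H_1 = Z^4.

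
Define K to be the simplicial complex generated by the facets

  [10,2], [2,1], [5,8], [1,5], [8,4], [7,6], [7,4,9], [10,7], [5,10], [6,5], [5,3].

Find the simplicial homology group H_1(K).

Take the total order 1 < 2 < 3 < 4 < 5 < 6 < 7 < 8 < 9 < 10 on the vertex set. Then K (dimension 2) consists of the simplices:

  0-simplices (10): [1], [2], [3], [4], [5], [6], [7], [8], [9], [10]
  1-simplices (13): [1,2], [1,5], [2,10], [3,5], [4,7], [4,8], [4,9], [5,6], [5,8], [5,10], [6,7], [7,9], [7,10]
  2-simplices (1): [4,7,9]

giving chain groups C_0 ≅ Z^10, C_1 ≅ Z^13, C_2 ≅ Z^1.

The boundary map ∂_1: C_1 → C_0 maps an edge to its endpoints' difference, ∂[p,q] = q − p.
The 10×13 boundary matrix has rank 9 and Smith normal form diag(1,1,1,1,1,1,1,1,1).

Boundary ∂_2: C_2 → C_1 sends each 2-simplex [p,q,r] to [q,r] − [p,r] + [p,q]. For instance
  ∂[4,7,9] = [7,9] − [4,9] + [4,7].
The resulting 13×1 matrix has rank 1, and its Smith normal form has invariant factors (1).

Reading off H_k = ker ∂_k / im ∂_{k+1}:

  H_1: rank ker ∂_1 − rank ∂_2 = (13 − 9) − 1 = 3, and the invariant factors of ∂_2 are all 1, so H_1 = Z^3.

H_1 ≅ Z^3.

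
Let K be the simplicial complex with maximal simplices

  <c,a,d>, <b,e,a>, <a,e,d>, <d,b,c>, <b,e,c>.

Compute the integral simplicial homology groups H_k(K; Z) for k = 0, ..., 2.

H_0 ≅ Z,  H_1 ≅ Z,  H_2 = 0.

Fix the vertex order a < b < c < d < e and write every simplex with vertices in increasing order. Then dim K = 2 and the simplices of K are:

  0-simplices (5): a, b, c, d, e
  1-simplices (10): ab, ac, ad, ae, bc, bd, be, cd, ce, de
  2-simplices (5): abe, acd, ade, bcd, bce

Hence C_0 ≅ Z^5, C_1 ≅ Z^10, C_2 ≅ Z^5.

The boundary map ∂_1: C_1 → C_0 sends each edge [p,q] (with p < q) to q − p. For instance
  ∂ae = e − a.
This gives a 5×10 integer matrix of rank 4; reducing to Smith normal form yields diagonal entries (1,1,1,1).

Boundary ∂_2: C_2 → C_1 maps a triangle to the signed sum of its edges. For instance
  ∂acd = cd − ad + ac,
  ∂bcd = cd − bd + bc.
This gives a 10×5 integer matrix of rank 5; reducing to Smith normal form yields diagonal entries (1,1,1,1,1).

Now H_k = ker ∂_k / im ∂_{k+1}, so:

  H_0: rank C_0 − rank ∂_1 = 5 − 4 = 1, and the invariant factors of ∂_1 are all 1, so H_0 ≅ Z.
  H_1: rank ker ∂_1 − rank ∂_2 = (10 − 4) − 5 = 1, and the invariant factors of ∂_2 are all 1, so H_1 ≅ Z.
  H_2: rank ker ∂_2 − rank ∂_3 = (5 − 5) − 0 = 0, and there is no ∂_3, so H_2 ≅ 0.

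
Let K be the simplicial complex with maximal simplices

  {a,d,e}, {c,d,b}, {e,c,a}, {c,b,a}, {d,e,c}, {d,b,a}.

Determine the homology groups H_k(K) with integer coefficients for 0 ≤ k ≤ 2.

H_0 ≅ Z,  H_1 = 0,  H_2 ≅ Z.

We work with the vertex ordering a < b < c < d < e. The simplices of K, each written with vertices in increasing order, are:

  0-simplices (5): a, b, c, d, e
  1-simplices (9): ab, ac, ad, ae, bc, bd, cd, ce, de
  2-simplices (6): abc, abd, ace, ade, bcd, cde

giving chain groups C_0 ≅ Z^5, C_1 ≅ Z^9, C_2 ≅ Z^6.

∂_1: C_1 → C_0 sends each edge [p,q] (with p < q) to q − p.
This gives a 5×9 integer matrix of rank 4; reducing to Smith normal form yields diagonal entries (1,1,1,1).

The boundary map ∂_2: C_2 → C_1 acts by ∂[p,q,r] = [q,r] − [p,r] + [p,q]. For instance
  ∂ade = de − ae + ad,
  ∂ace = ce − ae + ac.
The resulting 9×6 matrix has rank 5, and its Smith normal form has invariant factors (1,1,1,1,1).

Computing H_k = (kernel of ∂_k) / (image of ∂_{k+1}):

  H_0: rank C_0 − rank ∂_1 = 5 − 4 = 1, and the invariant factors of ∂_1 are all 1, so H_0 ≅ Z.
  H_1: rank ker ∂_1 − rank ∂_2 = (9 − 4) − 5 = 0, and the invariant factors of ∂_2 are all 1, so H_1 ≅ 0.
  H_2: rank ker ∂_2 − rank ∂_3 = (6 − 5) − 0 = 1, and there is no ∂_3, so H_2 ≅ Z.

As a check, the Euler characteristic is 5 − 9 + 6 = 2, which agrees with 1 − 0 + 1 = 2.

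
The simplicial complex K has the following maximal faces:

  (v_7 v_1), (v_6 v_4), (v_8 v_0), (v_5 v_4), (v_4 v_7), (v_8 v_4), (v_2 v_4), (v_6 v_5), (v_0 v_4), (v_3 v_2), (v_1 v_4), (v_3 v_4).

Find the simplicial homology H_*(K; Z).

H_0 ≅ Z,  H_1 ≅ Z^4.

Take the total order v_0 < v_1 < v_2 < v_3 < v_4 < v_5 < v_6 < v_7 < v_8 on the vertex set. Then K (dimension 1) consists of the simplices:

  0-simplices (9): [v_0], [v_1], [v_2], [v_3], [v_4], [v_5], [v_6], [v_7], [v_8]
  1-simplices (12): [v_0,v_4], [v_0,v_8], [v_1,v_4], [v_1,v_7], [v_2,v_3], [v_2,v_4], [v_3,v_4], [v_4,v_5], [v_4,v_6], [v_4,v_7], [v_4,v_8], [v_5,v_6]

so the chain groups are C_0 ≅ Z^9, C_1 ≅ Z^12.

The boundary map ∂_1: C_1 → C_0 is given by ∂[p,q] = [q] − [p]. For instance
  ∂[v_0,v_4] = [v_4] − [v_0].
As a 9×12 matrix over Z this has rank 8, with invariant factors (1,1,1,1,1,1,1,1).

From H_k ≅ ker(∂_k) / im(∂_{k+1}) we obtain:

  H_0: rank C_0 − rank ∂_1 = 9 − 8 = 1, and the invariant factors of ∂_1 are all 1, so H_0 = Z.
  H_1: rank ker ∂_1 − rank ∂_2 = (12 − 8) − 0 = 4, and there is no ∂_2, so H_1 = Z^4.

As a check, the Euler characteristic is 9 − 12 = -3, which agrees with 1 − 4 = -3.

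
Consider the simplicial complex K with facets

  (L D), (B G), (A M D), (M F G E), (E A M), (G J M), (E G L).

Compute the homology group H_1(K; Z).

Fix the vertex order A < B < D < E < F < G < J < L < M and write every simplex with vertices in increasing order. Then dim K = 3 and the simplices of K are:

  0-simplices (9): A, B, D, E, F, G, J, L, M
  1-simplices (16): AD, AE, AM, BG, DL, DM, EF, EG, EL, EM, FG, FM, GJ, GL, GM, JM
  2-simplices (8): ADM, AEM, EFG, EFM, EGL, EGM, FGM, GJM
  3-simplices (1): EFGM

giving chain groups C_0 ≅ Z^9, C_1 ≅ Z^16, C_2 ≅ Z^8, C_3 ≅ Z^1.

Boundary ∂_1: C_1 → C_0 maps an edge to its endpoints' difference, ∂[p,q] = q − p. For instance
  ∂EL = L − E.
This gives a 9×16 integer matrix of rank 8; reducing to Smith normal form yields diagonal entries (1,1,1,1,1,1,1,1).

Boundary ∂_2: C_2 → C_1 maps a triangle to the signed sum of its edges. For instance
  ∂FGM = GM − FM + FG,
  ∂EGM = GM − EM + EG.
As a 16×8 matrix over Z this has rank 7, with invariant factors (1,1,1,1,1,1,1).

∂_3: C_3 → C_2 sends each 3-simplex σ to the alternating sum Σ_i (−1)^i (σ with its i-th vertex removed). For instance
  ∂EFGM = FGM − EGM + EFM − EFG.
The resulting 8×1 matrix has rank 1, and its Smith normal form has invariant factors (1).

Now H_k = ker ∂_k / im ∂_{k+1}, so:

  H_1: rank ker ∂_1 − rank ∂_2 = (16 − 8) − 7 = 1, and the invariant factors of ∂_2 are all 1, so H_1 = Z.

H_1 ≅ Z.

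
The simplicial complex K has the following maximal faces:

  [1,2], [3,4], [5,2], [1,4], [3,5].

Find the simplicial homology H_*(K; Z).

We work with the vertex ordering 1 < 2 < 3 < 4 < 5. The simplices of K, each written with vertices in increasing order, are:

  0-simplices (5): [1], [2], [3], [4], [5]
  1-simplices (5): [1,2], [1,4], [2,5], [3,4], [3,5]

Hence C_0 ≅ Z^5, C_1 ≅ Z^5.

The boundary map ∂_1: C_1 → C_0 is given by ∂[p,q] = [q] − [p]. For instance
  ∂[3,4] = [4] − [3].
The resulting 5×5 matrix has rank 4, and its Smith normal form has invariant factors (1,1,1,1).

Computing H_k = (kernel of ∂_k) / (image of ∂_{k+1}):

  H_0: rank C_0 − rank ∂_1 = 5 − 4 = 1, and the invariant factors of ∂_1 are all 1, so H_0 = Z.
  H_1: rank ker ∂_1 − rank ∂_2 = (5 − 4) − 0 = 1, and there is no ∂_2, so H_1 = Z.

As a check, the Euler characteristic is 5 − 5 = 0, which agrees with 1 − 1 = 0.
(K is a triangulation of the circle S^1.)

H_0 ≅ Z,  H_1 ≅ Z.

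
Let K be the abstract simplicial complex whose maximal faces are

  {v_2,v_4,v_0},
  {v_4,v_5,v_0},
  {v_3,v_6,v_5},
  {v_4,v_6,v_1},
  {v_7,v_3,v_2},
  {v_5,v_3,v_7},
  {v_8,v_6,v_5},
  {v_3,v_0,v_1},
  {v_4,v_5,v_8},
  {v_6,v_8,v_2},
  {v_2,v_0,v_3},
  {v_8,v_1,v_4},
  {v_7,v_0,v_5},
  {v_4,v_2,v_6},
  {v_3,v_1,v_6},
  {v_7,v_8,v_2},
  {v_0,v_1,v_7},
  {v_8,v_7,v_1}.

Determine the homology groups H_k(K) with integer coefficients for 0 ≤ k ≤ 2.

We work with the vertex ordering v_0 < v_1 < v_2 < v_3 < v_4 < v_5 < v_6 < v_7 < v_8. The simplices of K, each written with vertices in increasing order, are:

  0-simplices (9): [v_0], [v_1], [v_2], [v_3], [v_4], [v_5], [v_6], [v_7], [v_8]
  1-simplices (27): (27 of them)
  2-simplices (18): (18 of them)

so the chain groups are C_0 ≅ Z^9, C_1 ≅ Z^27, C_2 ≅ Z^18.

Boundary ∂_1: C_1 → C_0 maps an edge to its endpoints' difference, ∂[p,q] = q − p. For instance
  ∂[v_2,v_8] = [v_8] − [v_2].
As a 9×27 matrix over Z this has rank 8, with invariant factors (1,1,1,1,1,1,1,1).

The boundary map ∂_2: C_2 → C_1 sends each 2-simplex [p,q,r] to [q,r] − [p,r] + [p,q]. For instance
  ∂[v_0,v_5,v_7] = [v_5,v_7] − [v_0,v_7] + [v_0,v_5],
  ∂[v_5,v_6,v_8] = [v_6,v_8] − [v_5,v_8] + [v_5,v_6].
The 27×18 boundary matrix has rank 18 and Smith normal form diag(1,1,1,1,1,1,1,1,1,1,1,1,1,1,1,1,1,2).

From H_k ≅ ker(∂_k) / im(∂_{k+1}) we obtain:

  H_0: rank C_0 − rank ∂_1 = 9 − 8 = 1, and the invariant factors of ∂_1 are all 1, so H_0 = Z.
  H_1: rank ker ∂_1 − rank ∂_2 = (27 − 8) − 18 = 1, and ∂_2 has invariant factor 2 > 1, so H_1 = Z ⊕ Z/2.
  H_2: rank ker ∂_2 − rank ∂_3 = (18 − 18) − 0 = 0, and there is no ∂_3, so H_2 = 0.

(K is a triangulation of the Klein bottle.)

H_0 = Z,  H_1 = Z ⊕ Z/2,  H_2 = 0.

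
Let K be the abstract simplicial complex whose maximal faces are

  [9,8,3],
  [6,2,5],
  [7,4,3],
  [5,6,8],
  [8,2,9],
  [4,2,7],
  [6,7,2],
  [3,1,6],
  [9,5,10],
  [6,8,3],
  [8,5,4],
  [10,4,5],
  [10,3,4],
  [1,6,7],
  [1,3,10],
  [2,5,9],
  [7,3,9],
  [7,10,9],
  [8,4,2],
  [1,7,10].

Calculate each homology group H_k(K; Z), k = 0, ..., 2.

We work with the vertex ordering 1 < 2 < 3 < 4 < 5 < 6 < 7 < 8 < 9 < 10. The simplices of K, each written with vertices in increasing order, are:

  0-simplices (10): [1], [2], [3], [4], [5], [6], [7], [8], [9], [10]
  1-simplices (30): (30 of them)
  2-simplices (20): (20 of them)

so the chain groups are C_0 ≅ Z^10, C_1 ≅ Z^30, C_2 ≅ Z^20.

∂_1: C_1 → C_0 sends each edge [p,q] (with p < q) to q − p.
The 10×30 boundary matrix has rank 9 and Smith normal form diag(1,1,1,1,1,1,1,1,1).

The boundary map ∂_2: C_2 → C_1 acts by ∂[p,q,r] = [q,r] − [p,r] + [p,q]. For instance
  ∂[1,3,10] = [3,10] − [1,10] + [1,3],
  ∂[1,6,7] = [6,7] − [1,7] + [1,6].
This gives a 30×20 integer matrix of rank 20; reducing to Smith normal form yields diagonal entries (1,1,1,1,1,1,1,1,1,1,1,1,1,1,1,1,1,1,1,2).

Reading off H_k = ker ∂_k / im ∂_{k+1}:

  H_0: rank C_0 − rank ∂_1 = 10 − 9 = 1, and the invariant factors of ∂_1 are all 1, so H_0 ≅ Z.
  H_1: rank ker ∂_1 − rank ∂_2 = (30 − 9) − 20 = 1, and ∂_2 has invariant factor 2 > 1, so H_1 ≅ Z ⊕ Z_2.
  H_2: rank ker ∂_2 − rank ∂_3 = (20 − 20) − 0 = 0, and there is no ∂_3, so H_2 ≅ 0.

H_0 = Z,  H_1 = Z ⊕ Z_2,  H_2 = 0.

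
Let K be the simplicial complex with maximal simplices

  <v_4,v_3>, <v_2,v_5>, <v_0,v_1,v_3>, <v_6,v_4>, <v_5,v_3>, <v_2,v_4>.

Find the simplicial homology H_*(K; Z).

H_0 ≅ Z,  H_1 ≅ Z,  H_2 = 0.

Fix the vertex order v_0 < v_1 < v_2 < v_3 < v_4 < v_5 < v_6 and write every simplex with vertices in increasing order. Then dim K = 2 and the simplices of K are:

  0-simplices (7): [v_0], [v_1], [v_2], [v_3], [v_4], [v_5], [v_6]
  1-simplices (8): [v_0,v_1], [v_0,v_3], [v_1,v_3], [v_2,v_4], [v_2,v_5], [v_3,v_4], [v_3,v_5], [v_4,v_6]
  2-simplices (1): [v_0,v_1,v_3]

giving chain groups C_0 ≅ Z^7, C_1 ≅ Z^8, C_2 ≅ Z^1.

∂_1: C_1 → C_0 sends each edge [p,q] (with p < q) to q − p. For instance
  ∂[v_3,v_5] = [v_5] − [v_3].
The 7×8 boundary matrix has rank 6 and Smith normal form diag(1,1,1,1,1,1).

The boundary map ∂_2: C_2 → C_1 maps a triangle to the signed sum of its edges. For instance
  ∂[v_0,v_1,v_3] = [v_1,v_3] − [v_0,v_3] + [v_0,v_1].
As a 8×1 matrix over Z this has rank 1, with invariant factors (1).

Computing H_k = (kernel of ∂_k) / (image of ∂_{k+1}):

  H_0: rank C_0 − rank ∂_1 = 7 − 6 = 1, and the invariant factors of ∂_1 are all 1, so H_0 = Z.
  H_1: rank ker ∂_1 − rank ∂_2 = (8 − 6) − 1 = 1, and the invariant factors of ∂_2 are all 1, so H_1 = Z.
  H_2: rank ker ∂_2 − rank ∂_3 = (1 − 1) − 0 = 0, and there is no ∂_3, so H_2 = 0.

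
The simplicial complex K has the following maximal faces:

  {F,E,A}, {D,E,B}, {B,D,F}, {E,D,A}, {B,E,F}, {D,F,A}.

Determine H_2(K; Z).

Fix the vertex order A < B < D < E < F and write every simplex with vertices in increasing order. Then dim K = 2 and the simplices of K are:

  0-simplices (5): A, B, D, E, F
  1-simplices (9): AD, AE, AF, BD, BE, BF, DE, DF, EF
  2-simplices (6): ADE, ADF, AEF, BDE, BDF, BEF

so the chain groups are C_0 ≅ Z^5, C_1 ≅ Z^9, C_2 ≅ Z^6.

The boundary map ∂_1: C_1 → C_0 sends each edge [p,q] (with p < q) to q − p. For instance
  ∂AF = F − A.
This gives a 5×9 integer matrix of rank 4; reducing to Smith normal form yields diagonal entries (1,1,1,1).

∂_2: C_2 → C_1 maps a triangle to the signed sum of its edges. For instance
  ∂BDE = DE − BE + BD,
  ∂BEF = EF − BF + BE.
As a 9×6 matrix over Z this has rank 5, with invariant factors (1,1,1,1,1).

From H_k ≅ ker(∂_k) / im(∂_{k+1}) we obtain:

  H_2: rank ker ∂_2 − rank ∂_3 = (6 − 5) − 0 = 1, and there is no ∂_3, so H_2 = Z.

(K is a triangulation of the 2-sphere S^2.)

H_2 ≅ Z.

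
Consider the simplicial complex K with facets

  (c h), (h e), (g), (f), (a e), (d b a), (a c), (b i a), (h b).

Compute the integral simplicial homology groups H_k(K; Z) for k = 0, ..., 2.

H_0 ≅ Z^3,  H_1 ≅ Z^2,  H_2 = 0.

We work with the vertex ordering a < b < c < d < e < f < g < h < i. The simplices of K, each written with vertices in increasing order, are:

  0-simplices (9): a, b, c, d, e, f, g, h, i
  1-simplices (10): ab, ac, ad, ae, ai, bd, bh, bi, ch, eh
  2-simplices (2): abd, abi

Hence C_0 ≅ Z^9, C_1 ≅ Z^10, C_2 ≅ Z^2.

The boundary map ∂_1: C_1 → C_0 sends each edge [p,q] (with p < q) to q − p. For instance
  ∂ac = c − a.
The 9×10 boundary matrix has rank 6 and Smith normal form diag(1,1,1,1,1,1).

The boundary map ∂_2: C_2 → C_1 acts by ∂[p,q,r] = [q,r] − [p,r] + [p,q]. For instance
  ∂abi = bi − ai + ab,
  ∂abd = bd − ad + ab.
The 10×2 boundary matrix has rank 2 and Smith normal form diag(1,1).

Computing H_k = (kernel of ∂_k) / (image of ∂_{k+1}):

  H_0: rank C_0 − rank ∂_1 = 9 − 6 = 3, and the invariant factors of ∂_1 are all 1, so H_0 ≅ Z^3.
  H_1: rank ker ∂_1 − rank ∂_2 = (10 − 6) − 2 = 2, and the invariant factors of ∂_2 are all 1, so H_1 ≅ Z^2.
  H_2: rank ker ∂_2 − rank ∂_3 = (2 − 2) − 0 = 0, and there is no ∂_3, so H_2 ≅ 0.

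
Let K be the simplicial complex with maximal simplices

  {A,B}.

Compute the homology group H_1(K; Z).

K has 2 vertices, 1 edge.
rank ∂_1 = 1, rank ∂_2 = 0 ⇒ b_1 = 1 − 1 − 0 = 0. So H_1 ≅ 0.

H_1 ≅ 0.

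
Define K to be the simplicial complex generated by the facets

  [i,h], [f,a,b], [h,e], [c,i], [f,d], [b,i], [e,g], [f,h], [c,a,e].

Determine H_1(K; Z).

H_1 = Z^3.

Fix the vertex order a < b < c < d < e < f < g < h < i and write every simplex with vertices in increasing order. Then dim K = 2 and the simplices of K are:

  0-simplices (9): a, b, c, d, e, f, g, h, i
  1-simplices (13): ab, ac, ae, af, bf, bi, ce, ci, df, eg, eh, fh, hi
  2-simplices (2): abf, ace

Hence C_0 ≅ Z^9, C_1 ≅ Z^13, C_2 ≅ Z^2.

Boundary ∂_1: C_1 → C_0 sends each edge [p,q] (with p < q) to q − p. For instance
  ∂bf = f − b.
The resulting 9×13 matrix has rank 8, and its Smith normal form has invariant factors (1,1,1,1,1,1,1,1).

∂_2: C_2 → C_1 sends each 2-simplex [p,q,r] to [q,r] − [p,r] + [p,q]. For instance
  ∂ace = ce − ae + ac,
  ∂abf = bf − af + ab.
This gives a 13×2 integer matrix of rank 2; reducing to Smith normal form yields diagonal entries (1,1).

Computing H_k = (kernel of ∂_k) / (image of ∂_{k+1}):

  H_1: rank ker ∂_1 − rank ∂_2 = (13 − 8) − 2 = 3, and the invariant factors of ∂_2 are all 1, so H_1 = Z^3.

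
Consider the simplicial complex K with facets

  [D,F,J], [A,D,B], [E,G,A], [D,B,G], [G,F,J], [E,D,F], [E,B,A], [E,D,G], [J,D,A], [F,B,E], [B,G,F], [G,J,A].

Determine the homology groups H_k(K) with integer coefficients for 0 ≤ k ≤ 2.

H_0 = Z,  H_1 = Z/2Z,  H_2 = 0.

Order the vertices as A < B < D < E < F < G < J. Listing each simplex with vertices in this order, K has dimension 2 with simplices:

  0-simplices (7): A, B, D, E, F, G, J
  1-simplices (18): AB, AD, AE, AG, AJ, BD, BE, BF, BG, DE, DF, DG, DJ, EF, EG, FG, FJ, GJ
  2-simplices (12): ABD, ABE, ADJ, AEG, AGJ, BDG, BEF, BFG, DEF, DEG, DFJ, FGJ

Hence C_0 ≅ Z^7, C_1 ≅ Z^18, C_2 ≅ Z^12.

Boundary ∂_1: C_1 → C_0 sends each edge [p,q] (with p < q) to q − p. For instance
  ∂EF = F − E.
The resulting 7×18 matrix has rank 6, and its Smith normal form has invariant factors (1,1,1,1,1,1).

Boundary ∂_2: C_2 → C_1 maps a triangle to the signed sum of its edges. For instance
  ∂DFJ = FJ − DJ + DF,
  ∂BFG = FG − BG + BF.
The resulting 18×12 matrix has rank 12, and its Smith normal form has invariant factors (1,1,1,1,1,1,1,1,1,1,1,2).

From H_k ≅ ker(∂_k) / im(∂_{k+1}) we obtain:

  H_0: rank C_0 − rank ∂_1 = 7 − 6 = 1, and the invariant factors of ∂_1 are all 1, so H_0 ≅ Z.
  H_1: rank ker ∂_1 − rank ∂_2 = (18 − 6) − 12 = 0, and ∂_2 has invariant factor 2 > 1, so H_1 ≅ Z/2Z.
  H_2: rank ker ∂_2 − rank ∂_3 = (12 − 12) − 0 = 0, and there is no ∂_3, so H_2 ≅ 0.

As a check, the Euler characteristic is 7 − 18 + 12 = 1, which agrees with 1 − 0 + 0 = 1.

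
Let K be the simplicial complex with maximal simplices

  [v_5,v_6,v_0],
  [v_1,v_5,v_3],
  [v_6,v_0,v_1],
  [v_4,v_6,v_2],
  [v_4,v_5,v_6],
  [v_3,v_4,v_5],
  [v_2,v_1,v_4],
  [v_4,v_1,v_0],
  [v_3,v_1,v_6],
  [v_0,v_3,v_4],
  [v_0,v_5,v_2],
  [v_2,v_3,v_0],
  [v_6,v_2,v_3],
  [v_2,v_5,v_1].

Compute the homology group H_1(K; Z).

H_1 = Z^2.

We work with the vertex ordering v_0 < v_1 < v_2 < v_3 < v_4 < v_5 < v_6. The simplices of K, each written with vertices in increasing order, are:

  0-simplices (7): [v_0], [v_1], [v_2], [v_3], [v_4], [v_5], [v_6]
  1-simplices (21): (21 of them)
  2-simplices (14): (14 of them)

giving chain groups C_0 ≅ Z^7, C_1 ≅ Z^21, C_2 ≅ Z^14.

The boundary map ∂_1: C_1 → C_0 is given by ∂[p,q] = [q] − [p]. For instance
  ∂[v_5,v_6] = [v_6] − [v_5].
The resulting 7×21 matrix has rank 6, and its Smith normal form has invariant factors (1,1,1,1,1,1).

The boundary map ∂_2: C_2 → C_1 acts by ∂[p,q,r] = [q,r] − [p,r] + [p,q]. For instance
  ∂[v_3,v_4,v_5] = [v_4,v_5] − [v_3,v_5] + [v_3,v_4],
  ∂[v_1,v_3,v_6] = [v_3,v_6] − [v_1,v_6] + [v_1,v_3].
As a 21×14 matrix over Z this has rank 13, with invariant factors (1,1,1,1,1,1,1,1,1,1,1,1,1).

Reading off H_k = ker ∂_k / im ∂_{k+1}:

  H_1: rank ker ∂_1 − rank ∂_2 = (21 − 6) − 13 = 2, and the invariant factors of ∂_2 are all 1, so H_1 = Z^2.

(K is a triangulation of the torus T^2.)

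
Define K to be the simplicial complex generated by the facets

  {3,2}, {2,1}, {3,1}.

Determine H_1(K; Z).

H_1 = Z.

Take the total order 1 < 2 < 3 on the vertex set. Then K (dimension 1) consists of the simplices:

  0-simplices (3): [1], [2], [3]
  1-simplices (3): [1,2], [1,3], [2,3]

giving chain groups C_0 ≅ Z^3, C_1 ≅ Z^3.

Boundary ∂_1: C_1 → C_0 is given by ∂[p,q] = [q] − [p]. For instance
  ∂[1,2] = [2] − [1].
The resulting 3×3 matrix has rank 2, and its Smith normal form has invariant factors (1,1).

Now H_k = ker ∂_k / im ∂_{k+1}, so:

  H_1: rank ker ∂_1 − rank ∂_2 = (3 − 2) − 0 = 1, and there is no ∂_2, so H_1 = Z.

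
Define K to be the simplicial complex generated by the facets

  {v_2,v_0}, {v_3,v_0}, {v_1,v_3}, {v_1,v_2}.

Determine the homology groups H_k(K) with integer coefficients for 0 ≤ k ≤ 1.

H_0 ≅ Z,  H_1 ≅ Z.

Fix the vertex order v_0 < v_1 < v_2 < v_3 and write every simplex with vertices in increasing order. Then dim K = 1 and the simplices of K are:

  0-simplices (4): [v_0], [v_1], [v_2], [v_3]
  1-simplices (4): [v_0,v_2], [v_0,v_3], [v_1,v_2], [v_1,v_3]

so the chain groups are C_0 ≅ Z^4, C_1 ≅ Z^4.

Boundary ∂_1: C_1 → C_0 maps an edge to its endpoints' difference, ∂[p,q] = q − p.
The 4×4 boundary matrix has rank 3 and Smith normal form diag(1,1,1).

Reading off H_k = ker ∂_k / im ∂_{k+1}:

  H_0: rank C_0 − rank ∂_1 = 4 − 3 = 1, and the invariant factors of ∂_1 are all 1, so H_0 ≅ Z.
  H_1: rank ker ∂_1 − rank ∂_2 = (4 − 3) − 0 = 1, and there is no ∂_2, so H_1 ≅ Z.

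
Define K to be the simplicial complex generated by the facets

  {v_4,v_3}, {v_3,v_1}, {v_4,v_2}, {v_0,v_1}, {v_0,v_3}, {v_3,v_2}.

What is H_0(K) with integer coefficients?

H_0 = Z.

We work with the vertex ordering v_0 < v_1 < v_2 < v_3 < v_4. The simplices of K, each written with vertices in increasing order, are:

  0-simplices (5): [v_0], [v_1], [v_2], [v_3], [v_4]
  1-simplices (6): [v_0,v_1], [v_0,v_3], [v_1,v_3], [v_2,v_3], [v_2,v_4], [v_3,v_4]

so the chain groups are C_0 ≅ Z^5, C_1 ≅ Z^6.

∂_1: C_1 → C_0 maps an edge to its endpoints' difference, ∂[p,q] = q − p.
As a 5×6 matrix over Z this has rank 4, with invariant factors (1,1,1,1).

From H_k ≅ ker(∂_k) / im(∂_{k+1}) we obtain:

  H_0: rank C_0 − rank ∂_1 = 5 − 4 = 1, and the invariant factors of ∂_1 are all 1, so H_0 ≅ Z.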